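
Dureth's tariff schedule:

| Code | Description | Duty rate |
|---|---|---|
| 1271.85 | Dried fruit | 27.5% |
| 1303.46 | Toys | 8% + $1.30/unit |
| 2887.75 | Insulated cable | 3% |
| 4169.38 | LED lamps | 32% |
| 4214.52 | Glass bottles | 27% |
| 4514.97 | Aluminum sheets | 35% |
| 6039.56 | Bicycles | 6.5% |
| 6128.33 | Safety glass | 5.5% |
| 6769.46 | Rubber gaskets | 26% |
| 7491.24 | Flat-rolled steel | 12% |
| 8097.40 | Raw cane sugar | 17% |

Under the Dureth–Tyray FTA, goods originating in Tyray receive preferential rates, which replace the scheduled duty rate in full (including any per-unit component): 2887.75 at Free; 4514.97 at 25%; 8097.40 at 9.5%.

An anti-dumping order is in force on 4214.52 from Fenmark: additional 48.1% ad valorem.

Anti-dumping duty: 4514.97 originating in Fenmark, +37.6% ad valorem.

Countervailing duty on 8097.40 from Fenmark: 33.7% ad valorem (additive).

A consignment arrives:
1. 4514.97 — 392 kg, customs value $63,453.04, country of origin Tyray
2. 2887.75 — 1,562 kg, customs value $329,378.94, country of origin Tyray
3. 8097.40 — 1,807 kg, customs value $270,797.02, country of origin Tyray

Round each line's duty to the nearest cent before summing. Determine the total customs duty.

$41,588.98

Line 1 (4514.97, Tyray, 392 kg, $63,453.04):
Base rate for 4514.97 is 35%.
Origin Tyray qualifies under the Dureth–Tyray agreement and 4514.97 is covered: preferential rate 25% applies instead.
The additional-duty order on 4514.97 targets Fenmark, not Tyray; it does not apply.
Duty = $63,453.04 × 25% = $15,863.26.
Line 2 (2887.75, Tyray, 1,562 kg, $329,378.94):
Base rate for 2887.75 is 3%.
Origin Tyray qualifies under the Dureth–Tyray agreement and 2887.75 is covered: preferential rate Free applies instead.
Duty = $329,378.94 × 0% = $0.00.
Line 3 (8097.40, Tyray, 1,807 kg, $270,797.02):
Base rate for 8097.40 is 17%.
Origin Tyray qualifies under the Dureth–Tyray agreement and 8097.40 is covered: preferential rate 9.5% applies instead.
The additional-duty order on 8097.40 targets Fenmark, not Tyray; it does not apply.
Duty = $270,797.02 × 9.5% = $25,725.72.
Total = $15,863.26 + $0.00 + $25,725.72 = $41,588.98.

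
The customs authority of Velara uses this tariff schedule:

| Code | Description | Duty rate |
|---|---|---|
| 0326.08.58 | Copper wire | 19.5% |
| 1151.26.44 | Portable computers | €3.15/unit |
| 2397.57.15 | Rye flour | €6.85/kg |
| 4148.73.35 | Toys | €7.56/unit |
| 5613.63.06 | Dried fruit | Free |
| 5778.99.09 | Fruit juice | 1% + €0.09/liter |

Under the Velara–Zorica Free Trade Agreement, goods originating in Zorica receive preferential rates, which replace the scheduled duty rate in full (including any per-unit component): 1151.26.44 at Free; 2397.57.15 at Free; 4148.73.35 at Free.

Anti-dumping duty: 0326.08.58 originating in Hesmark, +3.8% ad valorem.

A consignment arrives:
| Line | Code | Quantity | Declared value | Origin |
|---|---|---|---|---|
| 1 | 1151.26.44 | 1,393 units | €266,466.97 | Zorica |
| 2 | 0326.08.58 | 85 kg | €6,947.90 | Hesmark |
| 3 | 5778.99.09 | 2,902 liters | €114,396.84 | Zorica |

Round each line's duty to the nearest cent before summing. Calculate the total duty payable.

€3,024.01

Line 1 (1151.26.44, Zorica, 1,393 units, €266,466.97):
Base rate for 1151.26.44 is €3.15/unit.
Origin Zorica qualifies under the Velara–Zorica agreement and 1151.26.44 is covered: preferential rate Free applies instead.
Duty = €266,466.97 × 0% = €0.00.
Line 2 (0326.08.58, Hesmark, 85 kg, €6,947.90):
Base rate for 0326.08.58 is 19.5%.
Additional duty on 0326.08.58 from Hesmark: +3.8%. Applied ad valorem rate: 19.5% + 3.8% = 23.3%.
Duty = €6,947.90 × 23.3% = €1,618.86.
Line 3 (5778.99.09, Zorica, 2,902 liters, €114,396.84):
Base rate for 5778.99.09 is 1% + €0.09/liter.
Origin Zorica is the FTA partner but 5778.99.09 is not on the preference list; base rate stands.
Duty = €114,396.84 × 1% + 2,902 × €0.09 = €1,405.15.
Total = €0.00 + €1,618.86 + €1,405.15 = €3,024.01.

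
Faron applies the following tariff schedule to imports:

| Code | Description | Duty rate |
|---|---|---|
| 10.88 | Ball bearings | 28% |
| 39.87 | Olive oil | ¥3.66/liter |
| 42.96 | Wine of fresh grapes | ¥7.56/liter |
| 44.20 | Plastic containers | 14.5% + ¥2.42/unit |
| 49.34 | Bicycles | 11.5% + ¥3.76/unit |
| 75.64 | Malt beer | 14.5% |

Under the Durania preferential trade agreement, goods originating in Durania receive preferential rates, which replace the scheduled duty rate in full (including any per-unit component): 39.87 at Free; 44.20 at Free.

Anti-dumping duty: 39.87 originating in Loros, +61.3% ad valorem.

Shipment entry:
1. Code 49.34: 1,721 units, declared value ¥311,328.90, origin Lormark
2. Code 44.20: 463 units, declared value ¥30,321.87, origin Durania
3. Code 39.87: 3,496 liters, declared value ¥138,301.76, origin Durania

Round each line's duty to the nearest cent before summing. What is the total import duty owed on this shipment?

Line 1 (49.34, Lormark, 1,721 units, ¥311,328.90):
Base rate for 49.34 is 11.5% + ¥3.76/unit.
Duty = ¥311,328.90 × 11.5% + 1,721 × ¥3.76 = ¥42,273.78.
Line 2 (44.20, Durania, 463 units, ¥30,321.87):
Base rate for 44.20 is 14.5% + ¥2.42/unit.
Origin Durania qualifies under the Faron–Durania agreement and 44.20 is covered: preferential rate Free applies instead.
Duty = ¥30,321.87 × 0% = ¥0.00.
Line 3 (39.87, Durania, 3,496 liters, ¥138,301.76):
Base rate for 39.87 is ¥3.66/liter.
Origin Durania qualifies under the Faron–Durania agreement and 39.87 is covered: preferential rate Free applies instead.
The additional-duty order on 39.87 targets Loros, not Durania; it does not apply.
Duty = ¥138,301.76 × 0% = ¥0.00.
Total = ¥42,273.78 + ¥0.00 + ¥0.00 = ¥42,273.78.

¥42,273.78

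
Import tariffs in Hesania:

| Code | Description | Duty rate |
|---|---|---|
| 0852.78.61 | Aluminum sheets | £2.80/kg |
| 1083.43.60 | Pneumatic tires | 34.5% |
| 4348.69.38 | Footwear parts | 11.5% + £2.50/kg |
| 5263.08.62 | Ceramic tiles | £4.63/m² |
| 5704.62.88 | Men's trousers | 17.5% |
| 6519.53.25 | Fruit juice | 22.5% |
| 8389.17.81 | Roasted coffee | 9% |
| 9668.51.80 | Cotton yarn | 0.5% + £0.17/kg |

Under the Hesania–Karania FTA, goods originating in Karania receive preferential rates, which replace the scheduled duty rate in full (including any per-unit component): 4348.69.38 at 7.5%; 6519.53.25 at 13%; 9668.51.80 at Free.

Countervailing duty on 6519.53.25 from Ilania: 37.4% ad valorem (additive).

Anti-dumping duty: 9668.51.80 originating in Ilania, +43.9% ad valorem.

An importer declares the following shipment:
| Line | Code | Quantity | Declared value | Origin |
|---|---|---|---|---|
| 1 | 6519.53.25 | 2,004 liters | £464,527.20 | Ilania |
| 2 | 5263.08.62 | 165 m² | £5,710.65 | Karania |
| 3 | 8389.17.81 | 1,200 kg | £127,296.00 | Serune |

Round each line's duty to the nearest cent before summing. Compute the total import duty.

Line 1 (6519.53.25, Ilania, 2,004 liters, £464,527.20):
Base rate for 6519.53.25 is 22.5%.
6519.53.25 has an FTA preferential rate, but origin Ilania is not Karania; base rate stands.
Additional duty on 6519.53.25 from Ilania: +37.4%. Applied ad valorem rate: 22.5% + 37.4% = 59.9%.
Duty = £464,527.20 × 59.9% = £278,251.79.
Line 2 (5263.08.62, Karania, 165 m², £5,710.65):
Base rate for 5263.08.62 is £4.63/m².
Origin Karania is the FTA partner but 5263.08.62 is not on the preference list; base rate stands.
Duty = 165 × £4.63 = £763.95.
Line 3 (8389.17.81, Serune, 1,200 kg, £127,296.00):
Base rate for 8389.17.81 is 9%.
Duty = £127,296.00 × 9% = £11,456.64.
Total = £278,251.79 + £763.95 + £11,456.64 = £290,472.38.

£290,472.38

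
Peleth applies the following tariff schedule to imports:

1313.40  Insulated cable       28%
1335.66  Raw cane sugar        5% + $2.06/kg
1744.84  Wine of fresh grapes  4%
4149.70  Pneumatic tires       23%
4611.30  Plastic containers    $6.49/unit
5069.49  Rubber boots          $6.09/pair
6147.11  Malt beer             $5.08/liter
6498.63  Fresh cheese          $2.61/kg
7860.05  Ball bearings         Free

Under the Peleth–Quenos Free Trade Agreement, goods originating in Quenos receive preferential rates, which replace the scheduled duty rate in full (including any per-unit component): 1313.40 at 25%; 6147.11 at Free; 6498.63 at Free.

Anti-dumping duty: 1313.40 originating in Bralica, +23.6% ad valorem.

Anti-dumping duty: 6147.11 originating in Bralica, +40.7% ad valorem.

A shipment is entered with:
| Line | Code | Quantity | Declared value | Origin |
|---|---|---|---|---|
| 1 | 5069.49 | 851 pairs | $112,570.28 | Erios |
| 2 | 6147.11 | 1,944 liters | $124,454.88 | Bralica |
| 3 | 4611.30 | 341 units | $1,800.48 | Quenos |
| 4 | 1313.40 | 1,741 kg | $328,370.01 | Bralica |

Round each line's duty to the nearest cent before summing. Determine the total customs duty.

$237,363.27

Line 1 (5069.49, Erios, 851 pairs, $112,570.28):
Base rate for 5069.49 is $6.09/pair.
Duty = 851 × $6.09 = $5,182.59.
Line 2 (6147.11, Bralica, 1,944 liters, $124,454.88):
Base rate for 6147.11 is $5.08/liter.
6147.11 has an FTA preferential rate, but origin Bralica is not Quenos; base rate stands.
Additional duty on 6147.11 from Bralica: +40.7% ad valorem. Applied ad valorem rate = 40.7%.
Duty = $124,454.88 × 40.7% + 1,944 × $5.08 = $60,528.66.
Line 3 (4611.30, Quenos, 341 units, $1,800.48):
Base rate for 4611.30 is $6.49/unit.
Origin Quenos is the FTA partner but 4611.30 is not on the preference list; base rate stands.
Duty = 341 × $6.49 = $2,213.09.
Line 4 (1313.40, Bralica, 1,741 kg, $328,370.01):
Base rate for 1313.40 is 28%.
1313.40 has an FTA preferential rate, but origin Bralica is not Quenos; base rate stands.
Additional duty on 1313.40 from Bralica: +23.6%. Applied ad valorem rate: 28% + 23.6% = 51.6%.
Duty = $328,370.01 × 51.6% = $169,438.93.
Total = $5,182.59 + $60,528.66 + $2,213.09 + $169,438.93 = $237,363.27.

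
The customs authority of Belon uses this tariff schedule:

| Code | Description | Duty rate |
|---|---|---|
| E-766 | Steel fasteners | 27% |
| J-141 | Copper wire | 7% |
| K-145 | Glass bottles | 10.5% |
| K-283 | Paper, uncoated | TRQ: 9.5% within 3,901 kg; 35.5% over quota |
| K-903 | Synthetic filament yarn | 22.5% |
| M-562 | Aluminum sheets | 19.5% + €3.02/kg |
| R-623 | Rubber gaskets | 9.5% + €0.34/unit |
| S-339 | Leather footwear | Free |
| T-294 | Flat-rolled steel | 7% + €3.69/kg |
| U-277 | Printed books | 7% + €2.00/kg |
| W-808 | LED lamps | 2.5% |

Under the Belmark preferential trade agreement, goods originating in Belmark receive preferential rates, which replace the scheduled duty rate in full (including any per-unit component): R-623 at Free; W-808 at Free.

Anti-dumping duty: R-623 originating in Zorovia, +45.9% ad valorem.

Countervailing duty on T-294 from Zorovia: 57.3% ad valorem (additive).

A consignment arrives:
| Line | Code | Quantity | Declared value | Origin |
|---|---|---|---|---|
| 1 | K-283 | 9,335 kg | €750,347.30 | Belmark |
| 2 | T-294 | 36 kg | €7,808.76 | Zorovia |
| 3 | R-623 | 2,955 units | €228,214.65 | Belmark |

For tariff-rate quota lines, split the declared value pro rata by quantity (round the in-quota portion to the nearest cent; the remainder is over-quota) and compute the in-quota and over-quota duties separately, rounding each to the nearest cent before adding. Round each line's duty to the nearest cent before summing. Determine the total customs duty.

Line 1 (K-283, Belmark, 9,335 kg, €750,347.30):
Code K-283 is under a tariff-rate quota (threshold 3,901 kg). In-quota: 3,901 kg at 9.5%; over-quota: 5,434 kg at 35.5%.
Pro-rata value split: in-quota = €750,347.30 × 3,901/9,335 = €313,562.38; over-quota = €750,347.30 − €313,562.38 = €436,784.92.
In-quota duty = €313,562.38 × 9.5% = €29,788.43. Over-quota duty = €436,784.92 × 35.5% = €155,058.65.
Line duty = €29,788.43 + €155,058.65 = €184,847.08.
Line 2 (T-294, Zorovia, 36 kg, €7,808.76):
Base rate for T-294 is 7% + €3.69/kg.
Additional duty on T-294 from Zorovia: +57.3%. Applied ad valorem rate: 7% + 57.3% = 64.3%.
Duty = €7,808.76 × 64.3% + 36 × €3.69 = €5,153.87.
Line 3 (R-623, Belmark, 2,955 units, €228,214.65):
Base rate for R-623 is 9.5% + €0.34/unit.
Origin Belmark qualifies under the Belon–Belmark agreement and R-623 is covered: preferential rate Free applies instead.
The additional-duty order on R-623 targets Zorovia, not Belmark; it does not apply.
Duty = €228,214.65 × 0% = €0.00.
Total = €184,847.08 + €5,153.87 + €0.00 = €190,000.95.

€190,000.95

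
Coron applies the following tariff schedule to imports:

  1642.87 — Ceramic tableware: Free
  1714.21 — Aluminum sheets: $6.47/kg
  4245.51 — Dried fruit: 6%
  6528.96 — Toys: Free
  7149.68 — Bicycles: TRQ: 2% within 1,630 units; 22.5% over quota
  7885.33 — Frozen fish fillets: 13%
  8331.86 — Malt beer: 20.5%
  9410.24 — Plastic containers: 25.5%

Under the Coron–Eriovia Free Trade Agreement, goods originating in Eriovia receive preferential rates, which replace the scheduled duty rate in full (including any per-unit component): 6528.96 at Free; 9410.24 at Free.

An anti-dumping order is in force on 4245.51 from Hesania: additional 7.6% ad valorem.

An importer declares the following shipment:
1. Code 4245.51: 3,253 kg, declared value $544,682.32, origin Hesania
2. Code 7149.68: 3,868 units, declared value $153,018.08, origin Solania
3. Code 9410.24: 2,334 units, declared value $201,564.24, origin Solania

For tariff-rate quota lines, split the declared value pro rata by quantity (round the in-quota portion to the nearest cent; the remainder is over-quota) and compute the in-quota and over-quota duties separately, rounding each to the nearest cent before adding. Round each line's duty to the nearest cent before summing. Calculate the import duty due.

$146,685.78

Line 1 (4245.51, Hesania, 3,253 kg, $544,682.32):
Base rate for 4245.51 is 6%.
Additional duty on 4245.51 from Hesania: +7.6%. Applied ad valorem rate: 6% + 7.6% = 13.6%.
Duty = $544,682.32 × 13.6% = $74,076.80.
Line 2 (7149.68, Solania, 3,868 units, $153,018.08):
Code 7149.68 is under a tariff-rate quota (threshold 1,630 units). In-quota: 1,630 units at 2%; over-quota: 2,238 units at 22.5%.
Pro-rata value split: in-quota = $153,018.08 × 1,630/3,868 = $64,482.80; over-quota = $153,018.08 − $64,482.80 = $88,535.28.
In-quota duty = $64,482.80 × 2% = $1,289.66. Over-quota duty = $88,535.28 × 22.5% = $19,920.44.
Line duty = $1,289.66 + $19,920.44 = $21,210.10.
Line 3 (9410.24, Solania, 2,334 units, $201,564.24):
Base rate for 9410.24 is 25.5%.
9410.24 has an FTA preferential rate, but origin Solania is not Eriovia; base rate stands.
Duty = $201,564.24 × 25.5% = $51,398.88.
Total = $74,076.80 + $21,210.10 + $51,398.88 = $146,685.78.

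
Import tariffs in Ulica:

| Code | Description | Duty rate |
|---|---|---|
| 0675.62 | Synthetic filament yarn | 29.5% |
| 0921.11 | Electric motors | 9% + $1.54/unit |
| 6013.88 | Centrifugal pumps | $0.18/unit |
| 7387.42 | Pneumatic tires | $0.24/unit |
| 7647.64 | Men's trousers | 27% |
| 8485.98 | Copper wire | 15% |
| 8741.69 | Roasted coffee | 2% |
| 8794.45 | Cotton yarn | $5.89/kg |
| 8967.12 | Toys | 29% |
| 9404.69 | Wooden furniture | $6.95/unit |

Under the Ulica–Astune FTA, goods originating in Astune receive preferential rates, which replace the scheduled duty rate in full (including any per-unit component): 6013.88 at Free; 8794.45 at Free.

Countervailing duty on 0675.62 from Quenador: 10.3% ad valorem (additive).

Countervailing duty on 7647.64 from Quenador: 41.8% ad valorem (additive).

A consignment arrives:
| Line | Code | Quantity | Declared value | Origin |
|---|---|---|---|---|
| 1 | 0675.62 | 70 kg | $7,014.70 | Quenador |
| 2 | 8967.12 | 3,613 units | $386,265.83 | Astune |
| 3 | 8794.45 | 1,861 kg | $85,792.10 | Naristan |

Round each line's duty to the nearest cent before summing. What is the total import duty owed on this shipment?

Line 1 (0675.62, Quenador, 70 kg, $7,014.70):
Base rate for 0675.62 is 29.5%.
Additional duty on 0675.62 from Quenador: +10.3%. Applied ad valorem rate: 29.5% + 10.3% = 39.8%.
Duty = $7,014.70 × 39.8% = $2,791.85.
Line 2 (8967.12, Astune, 3,613 units, $386,265.83):
Base rate for 8967.12 is 29%.
Origin Astune is the FTA partner but 8967.12 is not on the preference list; base rate stands.
Duty = $386,265.83 × 29% = $112,017.09.
Line 3 (8794.45, Naristan, 1,861 kg, $85,792.10):
Base rate for 8794.45 is $5.89/kg.
8794.45 has an FTA preferential rate, but origin Naristan is not Astune; base rate stands.
Duty = 1,861 × $5.89 = $10,961.29.
Total = $2,791.85 + $112,017.09 + $10,961.29 = $125,770.23.

$125,770.23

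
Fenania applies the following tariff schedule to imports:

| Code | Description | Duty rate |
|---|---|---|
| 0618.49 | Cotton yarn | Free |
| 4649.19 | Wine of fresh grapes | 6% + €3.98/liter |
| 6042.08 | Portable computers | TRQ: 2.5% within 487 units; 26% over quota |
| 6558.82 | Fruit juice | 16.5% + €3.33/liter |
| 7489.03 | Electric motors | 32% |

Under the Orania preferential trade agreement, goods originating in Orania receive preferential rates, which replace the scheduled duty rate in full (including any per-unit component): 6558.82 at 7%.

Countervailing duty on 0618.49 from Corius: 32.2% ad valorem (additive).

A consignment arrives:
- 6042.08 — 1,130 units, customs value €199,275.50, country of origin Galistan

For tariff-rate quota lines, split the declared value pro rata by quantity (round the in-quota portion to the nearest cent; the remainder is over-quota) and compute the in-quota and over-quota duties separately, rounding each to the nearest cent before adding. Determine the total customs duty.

Line 1 (6042.08, Galistan, 1,130 units, €199,275.50):
Code 6042.08 is under a tariff-rate quota (threshold 487 units). In-quota: 487 units at 2.5%; over-quota: 643 units at 26%.
Pro-rata value split: in-quota = €199,275.50 × 487/1,130 = €85,882.45; over-quota = €199,275.50 − €85,882.45 = €113,393.05.
In-quota duty = €85,882.45 × 2.5% = €2,147.06. Over-quota duty = €113,393.05 × 26% = €29,482.19.
Line duty = €2,147.06 + €29,482.19 = €31,629.25.

€31,629.25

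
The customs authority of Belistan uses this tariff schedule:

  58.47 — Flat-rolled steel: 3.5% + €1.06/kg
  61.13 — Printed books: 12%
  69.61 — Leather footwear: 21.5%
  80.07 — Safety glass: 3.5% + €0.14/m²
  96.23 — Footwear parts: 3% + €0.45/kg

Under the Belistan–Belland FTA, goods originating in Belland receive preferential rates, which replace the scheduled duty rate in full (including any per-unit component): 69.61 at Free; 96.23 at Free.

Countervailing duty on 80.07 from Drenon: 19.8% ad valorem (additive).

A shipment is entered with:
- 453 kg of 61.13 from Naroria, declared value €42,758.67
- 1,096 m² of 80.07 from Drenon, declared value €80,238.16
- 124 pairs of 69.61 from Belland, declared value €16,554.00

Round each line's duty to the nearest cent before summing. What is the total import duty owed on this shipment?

€23,979.97

Line 1 (61.13, Naroria, 453 kg, €42,758.67):
Base rate for 61.13 is 12%.
Duty = €42,758.67 × 12% = €5,131.04.
Line 2 (80.07, Drenon, 1,096 m², €80,238.16):
Base rate for 80.07 is 3.5% + €0.14/m².
Additional duty on 80.07 from Drenon: +19.8%. Applied ad valorem rate: 3.5% + 19.8% = 23.3%.
Duty = €80,238.16 × 23.3% + 1,096 × €0.14 = €18,848.93.
Line 3 (69.61, Belland, 124 pairs, €16,554.00):
Base rate for 69.61 is 21.5%.
Origin Belland qualifies under the Belistan–Belland agreement and 69.61 is covered: preferential rate Free applies instead.
Duty = €16,554.00 × 0% = €0.00.
Total = €5,131.04 + €18,848.93 + €0.00 = €23,979.97.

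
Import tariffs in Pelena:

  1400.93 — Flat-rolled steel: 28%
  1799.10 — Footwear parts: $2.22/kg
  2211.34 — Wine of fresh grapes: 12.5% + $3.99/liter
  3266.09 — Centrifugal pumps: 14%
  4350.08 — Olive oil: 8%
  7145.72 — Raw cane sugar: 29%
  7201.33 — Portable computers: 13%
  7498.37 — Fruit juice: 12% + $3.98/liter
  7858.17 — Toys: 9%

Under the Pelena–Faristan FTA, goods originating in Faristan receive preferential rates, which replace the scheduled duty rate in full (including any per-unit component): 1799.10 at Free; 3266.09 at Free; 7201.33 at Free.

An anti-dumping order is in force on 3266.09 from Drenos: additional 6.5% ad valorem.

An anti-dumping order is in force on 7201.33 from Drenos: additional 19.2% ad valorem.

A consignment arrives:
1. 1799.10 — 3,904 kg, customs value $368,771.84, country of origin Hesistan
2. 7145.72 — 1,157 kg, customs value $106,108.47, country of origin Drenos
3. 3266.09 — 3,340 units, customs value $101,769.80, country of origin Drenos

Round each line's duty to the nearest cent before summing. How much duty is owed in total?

$60,301.15

Line 1 (1799.10, Hesistan, 3,904 kg, $368,771.84):
Base rate for 1799.10 is $2.22/kg.
1799.10 has an FTA preferential rate, but origin Hesistan is not Faristan; base rate stands.
Duty = 3,904 × $2.22 = $8,666.88.
Line 2 (7145.72, Drenos, 1,157 kg, $106,108.47):
Base rate for 7145.72 is 29%.
Duty = $106,108.47 × 29% = $30,771.46.
Line 3 (3266.09, Drenos, 3,340 units, $101,769.80):
Base rate for 3266.09 is 14%.
3266.09 has an FTA preferential rate, but origin Drenos is not Faristan; base rate stands.
Additional duty on 3266.09 from Drenos: +6.5%. Applied ad valorem rate: 14% + 6.5% = 20.5%.
Duty = $101,769.80 × 20.5% = $20,862.81.
Total = $8,666.88 + $30,771.46 + $20,862.81 = $60,301.15.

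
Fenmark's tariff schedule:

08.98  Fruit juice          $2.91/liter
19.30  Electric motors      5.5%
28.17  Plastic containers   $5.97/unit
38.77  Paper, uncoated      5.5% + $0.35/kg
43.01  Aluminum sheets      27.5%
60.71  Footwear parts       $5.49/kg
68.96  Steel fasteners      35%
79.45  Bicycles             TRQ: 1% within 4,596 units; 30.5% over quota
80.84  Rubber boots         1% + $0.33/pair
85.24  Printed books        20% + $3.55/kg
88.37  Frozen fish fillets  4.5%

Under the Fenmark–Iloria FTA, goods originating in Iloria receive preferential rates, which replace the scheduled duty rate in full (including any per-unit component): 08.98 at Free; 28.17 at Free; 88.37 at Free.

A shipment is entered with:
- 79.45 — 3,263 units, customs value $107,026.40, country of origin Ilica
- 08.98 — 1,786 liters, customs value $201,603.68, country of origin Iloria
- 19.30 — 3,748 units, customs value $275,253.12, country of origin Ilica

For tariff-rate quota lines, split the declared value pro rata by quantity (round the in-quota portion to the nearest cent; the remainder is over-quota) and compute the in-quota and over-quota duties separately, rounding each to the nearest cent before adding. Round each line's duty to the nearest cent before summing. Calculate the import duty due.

$16,209.18

Line 1 (79.45, Ilica, 3,263 units, $107,026.40):
Code 79.45 is under a tariff-rate quota (threshold 4,596 units). Quantity 3,263 units is within the quota, so the in-quota rate 1% applies to the full value.
Duty = $107,026.40 × 1% = $1,070.26.
Line 2 (08.98, Iloria, 1,786 liters, $201,603.68):
Base rate for 08.98 is $2.91/liter.
Origin Iloria qualifies under the Fenmark–Iloria agreement and 08.98 is covered: preferential rate Free applies instead.
Duty = $201,603.68 × 0% = $0.00.
Line 3 (19.30, Ilica, 3,748 units, $275,253.12):
Base rate for 19.30 is 5.5%.
Duty = $275,253.12 × 5.5% = $15,138.92.
Total = $1,070.26 + $0.00 + $15,138.92 = $16,209.18.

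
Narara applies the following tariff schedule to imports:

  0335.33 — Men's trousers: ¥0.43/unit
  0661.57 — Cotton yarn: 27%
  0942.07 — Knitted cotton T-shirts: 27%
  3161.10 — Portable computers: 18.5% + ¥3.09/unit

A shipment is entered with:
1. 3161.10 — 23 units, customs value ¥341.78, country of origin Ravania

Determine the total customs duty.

Line 1 (3161.10, Ravania, 23 units, ¥341.78):
Base rate for 3161.10 is 18.5% + ¥3.09/unit.
Duty = ¥341.78 × 18.5% + 23 × ¥3.09 = ¥134.30.

¥134.30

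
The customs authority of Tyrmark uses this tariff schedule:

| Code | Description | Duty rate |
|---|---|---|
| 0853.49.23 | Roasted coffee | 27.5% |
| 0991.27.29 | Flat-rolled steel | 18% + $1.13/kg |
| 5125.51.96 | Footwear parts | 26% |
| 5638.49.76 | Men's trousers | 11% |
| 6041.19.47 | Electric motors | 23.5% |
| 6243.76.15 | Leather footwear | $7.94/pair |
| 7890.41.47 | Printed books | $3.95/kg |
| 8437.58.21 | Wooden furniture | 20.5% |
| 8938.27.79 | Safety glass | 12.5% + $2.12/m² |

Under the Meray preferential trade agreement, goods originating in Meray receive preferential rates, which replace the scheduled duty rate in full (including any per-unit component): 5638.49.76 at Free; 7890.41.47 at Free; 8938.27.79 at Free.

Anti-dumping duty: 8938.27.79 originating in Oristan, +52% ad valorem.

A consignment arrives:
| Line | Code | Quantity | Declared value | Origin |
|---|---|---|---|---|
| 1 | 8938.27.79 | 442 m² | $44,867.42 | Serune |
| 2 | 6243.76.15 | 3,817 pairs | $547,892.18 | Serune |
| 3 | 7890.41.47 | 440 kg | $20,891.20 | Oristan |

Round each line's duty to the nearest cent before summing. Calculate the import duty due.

$38,590.45

Line 1 (8938.27.79, Serune, 442 m², $44,867.42):
Base rate for 8938.27.79 is 12.5% + $2.12/m².
8938.27.79 has an FTA preferential rate, but origin Serune is not Meray; base rate stands.
The additional-duty order on 8938.27.79 targets Oristan, not Serune; it does not apply.
Duty = $44,867.42 × 12.5% + 442 × $2.12 = $6,545.47.
Line 2 (6243.76.15, Serune, 3,817 pairs, $547,892.18):
Base rate for 6243.76.15 is $7.94/pair.
Duty = 3,817 × $7.94 = $30,306.98.
Line 3 (7890.41.47, Oristan, 440 kg, $20,891.20):
Base rate for 7890.41.47 is $3.95/kg.
7890.41.47 has an FTA preferential rate, but origin Oristan is not Meray; base rate stands.
Duty = 440 × $3.95 = $1,738.00.
Total = $6,545.47 + $30,306.98 + $1,738.00 = $38,590.45.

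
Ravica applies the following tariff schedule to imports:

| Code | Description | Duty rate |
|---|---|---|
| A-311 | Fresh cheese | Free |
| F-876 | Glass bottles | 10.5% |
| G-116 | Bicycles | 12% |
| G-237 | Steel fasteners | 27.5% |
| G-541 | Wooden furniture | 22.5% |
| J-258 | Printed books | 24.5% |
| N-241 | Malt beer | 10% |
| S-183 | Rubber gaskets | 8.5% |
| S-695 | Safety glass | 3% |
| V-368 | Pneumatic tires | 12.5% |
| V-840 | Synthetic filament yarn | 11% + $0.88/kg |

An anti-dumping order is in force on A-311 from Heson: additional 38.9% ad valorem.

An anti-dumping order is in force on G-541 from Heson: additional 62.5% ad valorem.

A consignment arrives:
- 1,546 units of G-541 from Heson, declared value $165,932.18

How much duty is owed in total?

$141,042.35

Line 1 (G-541, Heson, 1,546 units, $165,932.18):
Base rate for G-541 is 22.5%.
Additional duty on G-541 from Heson: +62.5%. Applied ad valorem rate: 22.5% + 62.5% = 85%.
Duty = $165,932.18 × 85% = $141,042.35.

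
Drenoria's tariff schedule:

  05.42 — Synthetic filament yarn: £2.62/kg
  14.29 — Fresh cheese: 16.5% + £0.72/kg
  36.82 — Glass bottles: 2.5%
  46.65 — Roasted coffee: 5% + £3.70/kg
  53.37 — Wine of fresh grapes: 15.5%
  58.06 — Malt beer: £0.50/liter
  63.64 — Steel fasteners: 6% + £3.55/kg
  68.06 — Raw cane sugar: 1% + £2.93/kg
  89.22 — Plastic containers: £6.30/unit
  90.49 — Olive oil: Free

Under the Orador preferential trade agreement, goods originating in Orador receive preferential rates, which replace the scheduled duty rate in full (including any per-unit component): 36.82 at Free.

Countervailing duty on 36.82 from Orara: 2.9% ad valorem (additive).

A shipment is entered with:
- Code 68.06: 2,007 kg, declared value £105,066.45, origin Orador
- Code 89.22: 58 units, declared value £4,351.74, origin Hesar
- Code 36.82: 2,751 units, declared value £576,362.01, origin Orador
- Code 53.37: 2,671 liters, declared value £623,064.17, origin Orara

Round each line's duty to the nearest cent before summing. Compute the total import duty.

Line 1 (68.06, Orador, 2,007 kg, £105,066.45):
Base rate for 68.06 is 1% + £2.93/kg.
Origin Orador is the FTA partner but 68.06 is not on the preference list; base rate stands.
Duty = £105,066.45 × 1% + 2,007 × £2.93 = £6,931.17.
Line 2 (89.22, Hesar, 58 units, £4,351.74):
Base rate for 89.22 is £6.30/unit.
Duty = 58 × £6.30 = £365.40.
Line 3 (36.82, Orador, 2,751 units, £576,362.01):
Base rate for 36.82 is 2.5%.
Origin Orador qualifies under the Drenoria–Orador agreement and 36.82 is covered: preferential rate Free applies instead.
The additional-duty order on 36.82 targets Orara, not Orador; it does not apply.
Duty = £576,362.01 × 0% = £0.00.
Line 4 (53.37, Orara, 2,671 liters, £623,064.17):
Base rate for 53.37 is 15.5%.
Duty = £623,064.17 × 15.5% = £96,574.95.
Total = £6,931.17 + £365.40 + £0.00 + £96,574.95 = £103,871.52.

£103,871.52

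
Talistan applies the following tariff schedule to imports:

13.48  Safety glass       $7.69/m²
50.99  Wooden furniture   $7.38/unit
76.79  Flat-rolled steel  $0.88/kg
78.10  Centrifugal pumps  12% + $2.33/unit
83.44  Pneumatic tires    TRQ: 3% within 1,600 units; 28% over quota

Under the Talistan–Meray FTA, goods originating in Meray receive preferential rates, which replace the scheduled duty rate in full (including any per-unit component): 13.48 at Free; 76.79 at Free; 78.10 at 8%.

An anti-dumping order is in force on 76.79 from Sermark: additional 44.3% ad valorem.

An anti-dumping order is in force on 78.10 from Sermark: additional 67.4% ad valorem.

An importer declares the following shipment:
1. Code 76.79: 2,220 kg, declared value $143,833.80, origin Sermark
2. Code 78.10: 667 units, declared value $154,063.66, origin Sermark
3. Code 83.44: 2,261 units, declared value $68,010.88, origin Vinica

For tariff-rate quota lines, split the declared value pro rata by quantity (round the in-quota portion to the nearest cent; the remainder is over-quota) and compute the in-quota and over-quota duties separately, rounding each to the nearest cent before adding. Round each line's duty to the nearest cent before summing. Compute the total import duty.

$196,563.68

Line 1 (76.79, Sermark, 2,220 kg, $143,833.80):
Base rate for 76.79 is $0.88/kg.
76.79 has an FTA preferential rate, but origin Sermark is not Meray; base rate stands.
Additional duty on 76.79 from Sermark: +44.3% ad valorem. Applied ad valorem rate = 44.3%.
Duty = $143,833.80 × 44.3% + 2,220 × $0.88 = $65,671.97.
Line 2 (78.10, Sermark, 667 units, $154,063.66):
Base rate for 78.10 is 12% + $2.33/unit.
78.10 has an FTA preferential rate, but origin Sermark is not Meray; base rate stands.
Additional duty on 78.10 from Sermark: +67.4%. Applied ad valorem rate: 12% + 67.4% = 79.4%.
Duty = $154,063.66 × 79.4% + 667 × $2.33 = $123,880.66.
Line 3 (83.44, Vinica, 2,261 units, $68,010.88):
Code 83.44 is under a tariff-rate quota (threshold 1,600 units). In-quota: 1,600 units at 3%; over-quota: 661 units at 28%.
Pro-rata value split: in-quota = $68,010.88 × 1,600/2,261 = $48,128.00; over-quota = $68,010.88 − $48,128.00 = $19,882.88.
In-quota duty = $48,128.00 × 3% = $1,443.84. Over-quota duty = $19,882.88 × 28% = $5,567.21.
Line duty = $1,443.84 + $5,567.21 = $7,011.05.
Total = $65,671.97 + $123,880.66 + $7,011.05 = $196,563.68.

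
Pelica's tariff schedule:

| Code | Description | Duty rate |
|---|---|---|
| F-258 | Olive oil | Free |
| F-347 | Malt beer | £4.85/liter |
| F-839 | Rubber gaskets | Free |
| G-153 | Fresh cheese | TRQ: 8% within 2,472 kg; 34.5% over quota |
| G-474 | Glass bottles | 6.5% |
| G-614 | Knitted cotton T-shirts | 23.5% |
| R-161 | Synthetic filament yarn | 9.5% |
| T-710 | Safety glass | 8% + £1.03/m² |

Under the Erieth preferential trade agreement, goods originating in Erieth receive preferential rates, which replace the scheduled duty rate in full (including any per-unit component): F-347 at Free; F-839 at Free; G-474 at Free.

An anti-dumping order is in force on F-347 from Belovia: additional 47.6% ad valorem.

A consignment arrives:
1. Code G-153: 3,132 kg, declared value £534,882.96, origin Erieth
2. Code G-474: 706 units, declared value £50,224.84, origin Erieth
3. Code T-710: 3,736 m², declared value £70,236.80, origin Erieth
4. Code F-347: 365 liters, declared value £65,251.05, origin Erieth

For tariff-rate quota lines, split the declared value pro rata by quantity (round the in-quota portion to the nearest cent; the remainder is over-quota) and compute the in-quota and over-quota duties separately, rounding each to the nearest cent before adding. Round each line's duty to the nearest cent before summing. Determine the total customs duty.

Line 1 (G-153, Erieth, 3,132 kg, £534,882.96):
Code G-153 is under a tariff-rate quota (threshold 2,472 kg). In-quota: 2,472 kg at 8%; over-quota: 660 kg at 34.5%.
Pro-rata value split: in-quota = £534,882.96 × 2,472/3,132 = £422,168.16; over-quota = £534,882.96 − £422,168.16 = £112,714.80.
In-quota duty = £422,168.16 × 8% = £33,773.45. Over-quota duty = £112,714.80 × 34.5% = £38,886.61.
Line duty = £33,773.45 + £38,886.61 = £72,660.06.
Line 2 (G-474, Erieth, 706 units, £50,224.84):
Base rate for G-474 is 6.5%.
Origin Erieth qualifies under the Pelica–Erieth agreement and G-474 is covered: preferential rate Free applies instead.
Duty = £50,224.84 × 0% = £0.00.
Line 3 (T-710, Erieth, 3,736 m², £70,236.80):
Base rate for T-710 is 8% + £1.03/m².
Origin Erieth is the FTA partner but T-710 is not on the preference list; base rate stands.
Duty = £70,236.80 × 8% + 3,736 × £1.03 = £9,467.02.
Line 4 (F-347, Erieth, 365 liters, £65,251.05):
Base rate for F-347 is £4.85/liter.
Origin Erieth qualifies under the Pelica–Erieth agreement and F-347 is covered: preferential rate Free applies instead.
The additional-duty order on F-347 targets Belovia, not Erieth; it does not apply.
Duty = £65,251.05 × 0% = £0.00.
Total = £72,660.06 + £0.00 + £9,467.02 + £0.00 = £82,127.08.

£82,127.08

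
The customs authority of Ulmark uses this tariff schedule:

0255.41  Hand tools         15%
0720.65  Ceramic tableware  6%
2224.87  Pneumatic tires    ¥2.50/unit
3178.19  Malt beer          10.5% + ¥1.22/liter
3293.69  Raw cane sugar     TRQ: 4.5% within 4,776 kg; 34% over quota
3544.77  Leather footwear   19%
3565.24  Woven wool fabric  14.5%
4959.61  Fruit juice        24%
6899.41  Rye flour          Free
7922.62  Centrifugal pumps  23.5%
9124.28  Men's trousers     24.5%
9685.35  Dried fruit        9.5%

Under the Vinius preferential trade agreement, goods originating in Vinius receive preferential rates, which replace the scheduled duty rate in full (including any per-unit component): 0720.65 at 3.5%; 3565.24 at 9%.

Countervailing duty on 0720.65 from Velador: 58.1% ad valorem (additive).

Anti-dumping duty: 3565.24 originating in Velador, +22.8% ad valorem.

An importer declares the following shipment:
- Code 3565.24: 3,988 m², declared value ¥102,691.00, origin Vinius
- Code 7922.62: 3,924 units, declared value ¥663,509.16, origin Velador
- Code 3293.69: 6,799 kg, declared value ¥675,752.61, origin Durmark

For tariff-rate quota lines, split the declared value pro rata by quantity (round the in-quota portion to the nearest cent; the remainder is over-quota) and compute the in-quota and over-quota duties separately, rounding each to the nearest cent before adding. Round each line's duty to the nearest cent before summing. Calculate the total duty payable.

Line 1 (3565.24, Vinius, 3,988 m², ¥102,691.00):
Base rate for 3565.24 is 14.5%.
Origin Vinius qualifies under the Ulmark–Vinius agreement and 3565.24 is covered: preferential rate 9% applies instead.
The additional-duty order on 3565.24 targets Velador, not Vinius; it does not apply.
Duty = ¥102,691.00 × 9% = ¥9,242.19.
Line 2 (7922.62, Velador, 3,924 units, ¥663,509.16):
Base rate for 7922.62 is 23.5%.
Duty = ¥663,509.16 × 23.5% = ¥155,924.65.
Line 3 (3293.69, Durmark, 6,799 kg, ¥675,752.61):
Code 3293.69 is under a tariff-rate quota (threshold 4,776 kg). In-quota: 4,776 kg at 4.5%; over-quota: 2,023 kg at 34%.
Pro-rata value split: in-quota = ¥675,752.61 × 4,776/6,799 = ¥474,686.64; over-quota = ¥675,752.61 − ¥474,686.64 = ¥201,065.97.
In-quota duty = ¥474,686.64 × 4.5% = ¥21,360.90. Over-quota duty = ¥201,065.97 × 34% = ¥68,362.43.
Line duty = ¥21,360.90 + ¥68,362.43 = ¥89,723.33.
Total = ¥9,242.19 + ¥155,924.65 + ¥89,723.33 = ¥254,890.17.

¥254,890.17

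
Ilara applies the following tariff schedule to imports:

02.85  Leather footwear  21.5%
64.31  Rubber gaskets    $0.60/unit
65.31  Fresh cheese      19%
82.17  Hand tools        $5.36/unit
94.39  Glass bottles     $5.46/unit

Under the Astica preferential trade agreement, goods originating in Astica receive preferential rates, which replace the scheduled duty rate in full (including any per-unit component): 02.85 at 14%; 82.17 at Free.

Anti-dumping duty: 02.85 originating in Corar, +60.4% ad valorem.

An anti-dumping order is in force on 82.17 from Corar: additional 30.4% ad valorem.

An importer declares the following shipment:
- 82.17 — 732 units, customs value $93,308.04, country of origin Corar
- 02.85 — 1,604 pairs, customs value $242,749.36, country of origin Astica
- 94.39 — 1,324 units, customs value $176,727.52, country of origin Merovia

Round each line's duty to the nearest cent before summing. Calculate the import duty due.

$73,503.11

Line 1 (82.17, Corar, 732 units, $93,308.04):
Base rate for 82.17 is $5.36/unit.
82.17 has an FTA preferential rate, but origin Corar is not Astica; base rate stands.
Additional duty on 82.17 from Corar: +30.4% ad valorem. Applied ad valorem rate = 30.4%.
Duty = $93,308.04 × 30.4% + 732 × $5.36 = $32,289.16.
Line 2 (02.85, Astica, 1,604 pairs, $242,749.36):
Base rate for 02.85 is 21.5%.
Origin Astica qualifies under the Ilara–Astica agreement and 02.85 is covered: preferential rate 14% applies instead.
The additional-duty order on 02.85 targets Corar, not Astica; it does not apply.
Duty = $242,749.36 × 14% = $33,984.91.
Line 3 (94.39, Merovia, 1,324 units, $176,727.52):
Base rate for 94.39 is $5.46/unit.
Duty = 1,324 × $5.46 = $7,229.04.
Total = $32,289.16 + $33,984.91 + $7,229.04 = $73,503.11.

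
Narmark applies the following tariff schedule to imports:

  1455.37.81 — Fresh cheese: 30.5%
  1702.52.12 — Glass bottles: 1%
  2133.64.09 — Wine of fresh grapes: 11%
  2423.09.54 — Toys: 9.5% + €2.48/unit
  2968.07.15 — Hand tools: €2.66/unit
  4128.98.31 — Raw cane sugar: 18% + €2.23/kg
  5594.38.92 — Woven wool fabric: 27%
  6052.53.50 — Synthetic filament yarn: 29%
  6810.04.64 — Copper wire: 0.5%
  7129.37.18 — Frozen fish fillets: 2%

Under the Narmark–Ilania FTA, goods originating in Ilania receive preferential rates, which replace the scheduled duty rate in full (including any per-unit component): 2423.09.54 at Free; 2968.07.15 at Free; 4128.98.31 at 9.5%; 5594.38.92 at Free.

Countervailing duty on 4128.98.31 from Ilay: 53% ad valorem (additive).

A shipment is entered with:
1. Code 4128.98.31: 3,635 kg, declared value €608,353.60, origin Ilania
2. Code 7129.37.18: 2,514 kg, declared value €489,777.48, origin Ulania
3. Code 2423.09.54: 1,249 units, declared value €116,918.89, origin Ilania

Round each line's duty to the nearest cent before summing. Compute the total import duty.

€67,589.14

Line 1 (4128.98.31, Ilania, 3,635 kg, €608,353.60):
Base rate for 4128.98.31 is 18% + €2.23/kg.
Origin Ilania qualifies under the Narmark–Ilania agreement and 4128.98.31 is covered: preferential rate 9.5% applies instead.
The additional-duty order on 4128.98.31 targets Ilay, not Ilania; it does not apply.
Duty = €608,353.60 × 9.5% = €57,793.59.
Line 2 (7129.37.18, Ulania, 2,514 kg, €489,777.48):
Base rate for 7129.37.18 is 2%.
Duty = €489,777.48 × 2% = €9,795.55.
Line 3 (2423.09.54, Ilania, 1,249 units, €116,918.89):
Base rate for 2423.09.54 is 9.5% + €2.48/unit.
Origin Ilania qualifies under the Narmark–Ilania agreement and 2423.09.54 is covered: preferential rate Free applies instead.
Duty = €116,918.89 × 0% = €0.00.
Total = €57,793.59 + €9,795.55 + €0.00 = €67,589.14.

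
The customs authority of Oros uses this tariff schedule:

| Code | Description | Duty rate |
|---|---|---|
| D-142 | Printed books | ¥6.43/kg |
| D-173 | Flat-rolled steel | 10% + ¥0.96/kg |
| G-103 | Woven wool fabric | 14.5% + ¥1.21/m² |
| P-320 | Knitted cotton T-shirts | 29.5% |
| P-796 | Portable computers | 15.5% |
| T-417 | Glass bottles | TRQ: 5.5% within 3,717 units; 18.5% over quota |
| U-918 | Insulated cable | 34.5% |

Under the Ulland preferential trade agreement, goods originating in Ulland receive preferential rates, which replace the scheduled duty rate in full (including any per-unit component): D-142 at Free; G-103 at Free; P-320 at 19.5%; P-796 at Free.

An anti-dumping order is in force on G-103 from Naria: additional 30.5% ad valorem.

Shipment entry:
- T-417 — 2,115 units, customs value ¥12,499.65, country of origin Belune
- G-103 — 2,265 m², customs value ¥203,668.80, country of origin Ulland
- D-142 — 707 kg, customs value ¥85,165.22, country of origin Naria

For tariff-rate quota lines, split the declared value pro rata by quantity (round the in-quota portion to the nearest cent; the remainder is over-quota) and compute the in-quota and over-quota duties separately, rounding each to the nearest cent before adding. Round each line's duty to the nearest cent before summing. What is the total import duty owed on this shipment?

Line 1 (T-417, Belune, 2,115 units, ¥12,499.65):
Code T-417 is under a tariff-rate quota (threshold 3,717 units). Quantity 2,115 units is within the quota, so the in-quota rate 5.5% applies to the full value.
Duty = ¥12,499.65 × 5.5% = ¥687.48.
Line 2 (G-103, Ulland, 2,265 m², ¥203,668.80):
Base rate for G-103 is 14.5% + ¥1.21/m².
Origin Ulland qualifies under the Oros–Ulland agreement and G-103 is covered: preferential rate Free applies instead.
The additional-duty order on G-103 targets Naria, not Ulland; it does not apply.
Duty = ¥203,668.80 × 0% = ¥0.00.
Line 3 (D-142, Naria, 707 kg, ¥85,165.22):
Base rate for D-142 is ¥6.43/kg.
D-142 has an FTA preferential rate, but origin Naria is not Ulland; base rate stands.
Duty = 707 × ¥6.43 = ¥4,546.01.
Total = ¥687.48 + ¥0.00 + ¥4,546.01 = ¥5,233.49.

¥5,233.49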